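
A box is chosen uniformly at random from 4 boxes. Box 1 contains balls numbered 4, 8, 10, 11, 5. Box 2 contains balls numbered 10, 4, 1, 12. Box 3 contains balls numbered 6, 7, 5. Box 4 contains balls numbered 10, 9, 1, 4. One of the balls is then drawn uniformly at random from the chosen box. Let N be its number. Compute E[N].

E[N | box 1] = (4+8+10+11+5)/5 = 38/5.
E[N | box 2] = (10+4+1+12)/4 = 27/4.
E[N | box 3] = (6+7+5)/3 = 6.
E[N | box 4] = (10+9+1+4)/4 = 6.
By the law of total expectation,
E[N] = (1/4)·(38/5) + (1/4)·(27/4) + (1/4)·(6) + (1/4)·(6) = 527/80.

527/80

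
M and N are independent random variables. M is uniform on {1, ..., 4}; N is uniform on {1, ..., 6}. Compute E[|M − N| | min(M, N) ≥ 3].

Outcomes with min(M, N) ≥ 3: (3,3), (3,4), (3,5), (3,6), (4,3), (4,4), (4,5), (4,6), each with probability 1/24.
E[|M − N| | min(M, N) ≥ 3] = (0 + 1 + 2 + 3 + 1 + 0 + 1 + 2) / 8 = 5/4.

5/4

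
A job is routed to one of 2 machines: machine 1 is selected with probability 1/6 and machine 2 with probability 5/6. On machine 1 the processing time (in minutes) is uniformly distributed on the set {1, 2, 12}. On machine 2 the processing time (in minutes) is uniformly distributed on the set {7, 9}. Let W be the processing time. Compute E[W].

15/2

E[W | machine 1] = (1+2+12)/3 = 5.
E[W | machine 2] = (7+9)/2 = 8.
E[W] = (1/6)·(5) + (5/6)·(8) = 15/2.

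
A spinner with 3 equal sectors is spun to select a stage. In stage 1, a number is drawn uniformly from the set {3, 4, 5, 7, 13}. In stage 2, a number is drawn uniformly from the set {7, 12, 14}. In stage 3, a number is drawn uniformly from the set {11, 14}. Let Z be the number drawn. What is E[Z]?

E[Z | stage 1] = (3+4+5+7+13)/5 = 32/5.
E[Z | stage 2] = (7+12+14)/3 = 11.
E[Z | stage 3] = (11+14)/2 = 25/2.
By the law of total expectation,
E[Z] = (1/3)·(32/5) + (1/3)·(11) + (1/3)·(25/2) = 299/30.

299/30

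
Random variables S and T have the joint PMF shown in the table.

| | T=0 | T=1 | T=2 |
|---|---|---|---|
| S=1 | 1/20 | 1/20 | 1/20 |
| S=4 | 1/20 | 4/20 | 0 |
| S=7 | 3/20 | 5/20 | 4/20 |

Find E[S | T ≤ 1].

P(T ≤ 1) = 3/4.
Σ S·P over the event = 1·(1/20) + 1·(1/20) + 4·(1/20) + 4·(4/20) + 7·(3/20) + 7·(5/20) = 39/10.
E[S | T ≤ 1] = (39/10) / (3/4) = 26/5.

26/5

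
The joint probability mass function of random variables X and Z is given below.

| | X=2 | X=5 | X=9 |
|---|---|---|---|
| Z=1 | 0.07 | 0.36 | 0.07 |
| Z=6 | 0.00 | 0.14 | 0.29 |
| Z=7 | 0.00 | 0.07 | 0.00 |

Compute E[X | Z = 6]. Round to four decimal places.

7.6977

P(Z = 6) = 0.43.
Σ X·P over the event = 5·(0.14) + 9·(0.29) = 3.31.
E[X | Z = 6] = (3.31) / (0.43) = 7.6977.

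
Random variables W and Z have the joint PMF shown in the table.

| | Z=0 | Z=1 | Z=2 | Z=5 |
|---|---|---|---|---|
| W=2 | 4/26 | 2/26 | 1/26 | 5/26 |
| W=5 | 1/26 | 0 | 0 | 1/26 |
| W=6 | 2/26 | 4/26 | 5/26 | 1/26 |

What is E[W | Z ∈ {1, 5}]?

49/13

P(Z ∈ {1, 5}) = 1/2.
Summing W·P(W=x,Z=y) over the conditioning event gives 49/26.
E[W | Z ∈ {1, 5}] = (49/26) / (1/2) = 49/13.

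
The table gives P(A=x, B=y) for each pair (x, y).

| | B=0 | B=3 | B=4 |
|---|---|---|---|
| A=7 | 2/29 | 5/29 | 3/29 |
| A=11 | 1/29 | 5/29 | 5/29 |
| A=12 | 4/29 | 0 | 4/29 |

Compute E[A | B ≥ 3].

107/11

P(B ≥ 3) = 22/29.
Σ A·P over the event = 7·(5/29) + 7·(3/29) + 11·(5/29) + 11·(5/29) + 12·(4/29) = 214/29.
E[A | B ≥ 3] = (214/29) / (22/29) = 107/11.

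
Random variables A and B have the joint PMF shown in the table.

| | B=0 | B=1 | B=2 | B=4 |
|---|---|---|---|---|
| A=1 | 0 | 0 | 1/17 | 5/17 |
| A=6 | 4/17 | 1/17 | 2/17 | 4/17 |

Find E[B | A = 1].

P(A = 1) = 6/17.
Summing B·P(A=x,B=y) over the conditioning event gives 22/17.
E[B | A = 1] = (22/17) / (6/17) = 11/3.

11/3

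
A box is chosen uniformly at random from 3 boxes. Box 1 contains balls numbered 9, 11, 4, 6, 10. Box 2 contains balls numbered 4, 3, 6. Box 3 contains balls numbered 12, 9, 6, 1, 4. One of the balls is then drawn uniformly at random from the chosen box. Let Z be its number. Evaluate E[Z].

281/45

E[Z | box 1] = (9+11+4+6+10)/5 = 8.
E[Z | box 2] = (4+3+6)/3 = 13/3.
E[Z | box 3] = (12+9+6+1+4)/5 = 32/5.
By the law of total expectation,
E[Z] = (1/3)·(8) + (1/3)·(13/3) + (1/3)·(32/5) = 281/45.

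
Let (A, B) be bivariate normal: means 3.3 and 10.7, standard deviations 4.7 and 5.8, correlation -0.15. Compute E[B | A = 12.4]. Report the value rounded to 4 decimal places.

The regression of B on A has slope ρ·σ_B/σ_A and passes through (μ_A, μ_B).
E[B | A=12.4] = 10.7 + (-0.15)·(5.8/4.7)·(12.4 − (3.3)) = 10.7 + (-0.18511)·(9.1) = 9.0155.

9.0155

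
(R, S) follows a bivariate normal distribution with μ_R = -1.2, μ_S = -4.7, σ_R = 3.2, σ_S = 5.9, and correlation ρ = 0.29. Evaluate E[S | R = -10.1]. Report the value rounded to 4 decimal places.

-9.4587

The regression of S on R has slope ρ·σ_S/σ_R and passes through (μ_R, μ_S).
E[S | R=-10.1] = -4.7 + (0.29)·(5.9/3.2)·(-10.1 − (-1.2)) = -4.7 + (0.53469)·(-8.9) = -9.4587.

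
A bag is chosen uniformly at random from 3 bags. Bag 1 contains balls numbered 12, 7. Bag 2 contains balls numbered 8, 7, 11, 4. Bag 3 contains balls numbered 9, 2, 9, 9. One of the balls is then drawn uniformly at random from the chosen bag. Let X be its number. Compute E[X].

97/12

E[X | bag 1] = (12+7)/2 = 19/2.
E[X | bag 2] = (8+7+11+4)/4 = 15/2.
E[X | bag 3] = (9+2+9+9)/4 = 29/4.
By the law of total expectation,
E[X] = (1/3)·(19/2) + (1/3)·(15/2) + (1/3)·(29/4) = 97/12.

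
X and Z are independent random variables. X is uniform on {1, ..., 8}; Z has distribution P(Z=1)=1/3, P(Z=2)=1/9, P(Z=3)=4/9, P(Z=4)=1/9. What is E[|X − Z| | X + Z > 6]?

P(X + Z > 6) = 13/24.
Summing |X−Z|·P(x,y) over outcomes with X + Z > 6 gives 143/72.
E[|X − Z| | X + Z > 6] = (143/72) / (13/24) = 11/3.

11/3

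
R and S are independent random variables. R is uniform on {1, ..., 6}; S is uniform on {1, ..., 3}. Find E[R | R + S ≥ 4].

59/15

P(R + S ≥ 4) = 5/6.
Summing R·P(x,y) over outcomes with R + S ≥ 4 gives 59/18.
E[R | R + S ≥ 4] = (59/18) / (5/6) = 59/15.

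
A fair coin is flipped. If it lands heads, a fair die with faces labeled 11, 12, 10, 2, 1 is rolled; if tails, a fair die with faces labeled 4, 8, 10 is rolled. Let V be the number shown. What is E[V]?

E[V | heads] = (11+12+10+2+1)/5 = 36/5.
E[V | tails] = (4+8+10)/3 = 22/3.
By the law of total expectation,
E[V] = (1/2)·(36/5) + (1/2)·(22/3) = 109/15.

109/15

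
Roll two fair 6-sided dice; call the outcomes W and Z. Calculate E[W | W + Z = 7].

7/2

Outcomes with W + Z = 7: (1,6), (2,5), (3,4), (4,3), (5,2), (6,1), each with probability 1/36.
E[W | W + Z = 7] = (1 + 2 + 3 + 4 + 5 + 6) / 6 = 7/2.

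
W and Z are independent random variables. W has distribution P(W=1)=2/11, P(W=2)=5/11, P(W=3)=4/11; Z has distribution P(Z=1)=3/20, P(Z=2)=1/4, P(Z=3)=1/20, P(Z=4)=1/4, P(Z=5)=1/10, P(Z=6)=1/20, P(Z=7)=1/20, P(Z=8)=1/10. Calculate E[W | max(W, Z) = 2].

P(max(W, Z) = 2) = 5/22.
Summing W·P(x,y) over outcomes with max(W, Z) = 2 gives 9/22.
E[W | max(W, Z) = 2] = (9/22) / (5/22) = 9/5.

9/5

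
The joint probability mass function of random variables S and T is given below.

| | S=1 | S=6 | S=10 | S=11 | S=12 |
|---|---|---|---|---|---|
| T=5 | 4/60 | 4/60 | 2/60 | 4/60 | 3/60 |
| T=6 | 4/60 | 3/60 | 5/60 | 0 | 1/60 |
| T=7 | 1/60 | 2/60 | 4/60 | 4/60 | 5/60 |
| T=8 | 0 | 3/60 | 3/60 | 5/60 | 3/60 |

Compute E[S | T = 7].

P(T = 7) = 4/15.
Σ S·P over the event = 1·(1/60) + 6·(2/60) + 10·(4/60) + 11·(4/60) + 12·(5/60) = 157/60.
E[S | T = 7] = (157/60) / (4/15) = 157/16.

157/16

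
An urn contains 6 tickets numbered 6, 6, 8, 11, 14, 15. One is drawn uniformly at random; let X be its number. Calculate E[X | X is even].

17/2

P(X is even) = 2/3.
Σ over the event: 6·1/3 + 8·1/6 + 14·1/6 = 17/3.
E[X | X is even] = (17/3) / (2/3) = 17/2.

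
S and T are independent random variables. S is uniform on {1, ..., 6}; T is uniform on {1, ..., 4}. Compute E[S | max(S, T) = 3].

Outcomes with max(S, T) = 3: (1,3), (2,3), (3,1), (3,2), (3,3), each with probability 1/24.
E[S | max(S, T) = 3] = (1 + 2 + 3 + 3 + 3) / 5 = 12/5.

12/5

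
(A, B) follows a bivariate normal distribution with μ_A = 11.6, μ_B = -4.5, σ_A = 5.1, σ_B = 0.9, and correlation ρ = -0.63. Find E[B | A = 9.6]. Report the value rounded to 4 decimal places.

-4.2776

E[B | A=x] = μ_B + ρ(σ_B/σ_A)(x − μ_A) for jointly normal variables.
E[B | A=9.6] = -4.5 + (-0.63)·(0.9/5.1)·(9.6 − (11.6)) = -4.5 + (-0.11118)·(-2) = -4.2776.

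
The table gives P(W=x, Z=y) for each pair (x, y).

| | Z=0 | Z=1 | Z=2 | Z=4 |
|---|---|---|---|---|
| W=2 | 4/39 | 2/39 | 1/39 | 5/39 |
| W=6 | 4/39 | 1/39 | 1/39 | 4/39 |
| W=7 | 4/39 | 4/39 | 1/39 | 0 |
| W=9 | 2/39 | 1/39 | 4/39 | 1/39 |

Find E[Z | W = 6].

19/10

P(W = 6) = 10/39.
Σ Z·P over the event = 0·(4/39) + 1·(1/39) + 2·(1/39) + 4·(4/39) = 19/39.
E[Z | W = 6] = (19/39) / (10/39) = 19/10.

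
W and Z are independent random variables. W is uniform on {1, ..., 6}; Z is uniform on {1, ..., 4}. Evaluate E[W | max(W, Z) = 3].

Outcomes with max(W, Z) = 3: (1,3), (2,3), (3,1), (3,2), (3,3), each with probability 1/24.
E[W | max(W, Z) = 3] = (1 + 2 + 3 + 3 + 3) / 5 = 12/5.

12/5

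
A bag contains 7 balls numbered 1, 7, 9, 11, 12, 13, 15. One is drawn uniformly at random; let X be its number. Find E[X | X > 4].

P(X > 4) = 6/7.
Σ over the event: 7·1/7 + 9·1/7 + 11·1/7 + 12·1/7 + 13·1/7 + 15·1/7 = 67/7.
E[X | X > 4] = (67/7) / (6/7) = 67/6.

67/6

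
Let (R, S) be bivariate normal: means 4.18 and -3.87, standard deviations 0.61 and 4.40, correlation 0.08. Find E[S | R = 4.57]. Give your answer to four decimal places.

-3.6450

The regression of S on R has slope ρ·σ_S/σ_R and passes through (μ_R, μ_S).
E[S | R=4.57] = -3.87 + (0.08)·(4.40/0.61)·(4.57 − (4.18)) = -3.87 + (0.57705)·(0.39) = -3.6450.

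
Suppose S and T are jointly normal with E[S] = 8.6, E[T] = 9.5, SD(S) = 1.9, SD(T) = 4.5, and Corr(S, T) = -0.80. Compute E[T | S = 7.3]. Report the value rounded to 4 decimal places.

E[T | S=x] = μ_T + ρ(σ_T/σ_S)(x − μ_S) for jointly normal variables.
E[T | S=7.3] = 9.5 + (-0.80)·(4.5/1.9)·(7.3 − (8.6)) = 9.5 + (-1.89474)·(-1.3) = 11.9632.

11.9632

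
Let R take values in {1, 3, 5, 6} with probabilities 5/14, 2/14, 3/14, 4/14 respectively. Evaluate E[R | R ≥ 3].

P(R ≥ 3) = 9/14.
Σ over the event: 3·1/7 + 5·3/14 + 6·2/7 = 45/14.
E[R | R ≥ 3] = (45/14) / (9/14) = 5.

5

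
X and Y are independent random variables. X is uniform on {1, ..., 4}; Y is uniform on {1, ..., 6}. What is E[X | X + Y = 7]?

P(X + Y = 7) = 1/6.
Summing X·P(x,y) over outcomes with X + Y = 7 gives 5/12.
E[X | X + Y = 7] = (5/12) / (1/6) = 5/2.

5/2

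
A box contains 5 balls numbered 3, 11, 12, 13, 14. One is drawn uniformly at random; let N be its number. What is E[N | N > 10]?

25/2

P(N > 10) = 4/5.
Σ over the event: 11·1/5 + 12·1/5 + 13·1/5 + 14·1/5 = 10.
E[N | N > 10] = (10) / (4/5) = 25/2.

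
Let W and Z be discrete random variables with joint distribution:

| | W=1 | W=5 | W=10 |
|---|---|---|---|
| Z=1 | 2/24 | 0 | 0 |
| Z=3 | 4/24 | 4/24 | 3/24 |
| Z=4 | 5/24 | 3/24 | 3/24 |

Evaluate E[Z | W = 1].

P(W = 1) = 11/24.
Σ Z·P over the event = 1·(2/24) + 3·(4/24) + 4·(5/24) = 17/12.
E[Z | W = 1] = (17/12) / (11/24) = 34/11.

34/11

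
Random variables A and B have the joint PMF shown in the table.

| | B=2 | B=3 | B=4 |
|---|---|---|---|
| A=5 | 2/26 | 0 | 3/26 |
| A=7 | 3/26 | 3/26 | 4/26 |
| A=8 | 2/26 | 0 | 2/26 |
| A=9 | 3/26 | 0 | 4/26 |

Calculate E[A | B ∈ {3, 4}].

P(B ∈ {3, 4}) = 8/13.
Σ A·P over the event = 5·(3/26) + 7·(3/26) + 7·(4/26) + 8·(2/26) + 9·(4/26) = 58/13.
E[A | B ∈ {3, 4}] = (58/13) / (8/13) = 29/4.

29/4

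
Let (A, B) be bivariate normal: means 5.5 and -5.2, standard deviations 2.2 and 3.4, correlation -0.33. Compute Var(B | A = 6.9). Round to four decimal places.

For a bivariate normal, Var(B | A=x) = σ_B²(1 − ρ²).
Var(B | A=6.9) = (3.4)²·(1 − (-0.33)²) = 11.56·0.8911 = 10.3011.

10.3011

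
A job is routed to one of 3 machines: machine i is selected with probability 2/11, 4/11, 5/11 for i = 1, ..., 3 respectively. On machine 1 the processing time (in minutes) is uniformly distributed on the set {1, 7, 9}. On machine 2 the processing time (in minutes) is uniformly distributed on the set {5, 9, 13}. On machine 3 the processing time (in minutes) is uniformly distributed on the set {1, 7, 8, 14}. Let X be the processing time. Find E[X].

509/66

E[X | machine 1] = (1+7+9)/3 = 17/3.
E[X | machine 2] = (5+9+13)/3 = 9.
E[X | machine 3] = (1+7+8+14)/4 = 15/2.
By the law of total expectation,
E[X] = (2/11)·(17/3) + (4/11)·(9) + (5/11)·(15/2) = 509/66.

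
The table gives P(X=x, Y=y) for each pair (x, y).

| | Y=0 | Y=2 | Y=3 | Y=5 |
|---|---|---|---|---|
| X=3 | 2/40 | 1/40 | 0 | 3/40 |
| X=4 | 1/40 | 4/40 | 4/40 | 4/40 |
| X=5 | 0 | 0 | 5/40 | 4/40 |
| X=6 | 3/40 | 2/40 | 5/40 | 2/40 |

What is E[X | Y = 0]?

P(Y = 0) = 3/20.
Σ X·P over the event = 3·(2/40) + 4·(1/40) + 6·(3/40) = 7/10.
E[X | Y = 0] = (7/10) / (3/20) = 14/3.

14/3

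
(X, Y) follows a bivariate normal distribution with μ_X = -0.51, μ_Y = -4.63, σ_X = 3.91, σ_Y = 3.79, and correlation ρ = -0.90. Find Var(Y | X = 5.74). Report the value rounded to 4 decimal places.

2.7292

For a bivariate normal, Var(Y | X=x) = σ_Y²(1 − ρ²).
Var(Y | X=5.74) = (3.79)²·(1 − (-0.90)²) = 14.3641·0.19 = 2.7292.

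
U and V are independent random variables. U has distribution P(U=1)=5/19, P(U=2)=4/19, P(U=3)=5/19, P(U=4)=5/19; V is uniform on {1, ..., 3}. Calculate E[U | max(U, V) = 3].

29/12

P(max(U, V) = 3) = 8/19.
Summing U·P(x,y) over outcomes with max(U, V) = 3 gives 58/57.
E[U | max(U, V) = 3] = (58/57) / (8/19) = 29/12.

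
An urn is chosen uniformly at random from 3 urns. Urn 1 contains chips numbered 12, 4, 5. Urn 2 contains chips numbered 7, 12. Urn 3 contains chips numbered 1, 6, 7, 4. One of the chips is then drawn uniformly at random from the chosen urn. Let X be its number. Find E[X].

7

E[X | urn 1] = (12+4+5)/3 = 7.
E[X | urn 2] = (7+12)/2 = 19/2.
E[X | urn 3] = (1+6+7+4)/4 = 9/2.
By the law of total expectation,
E[X] = (1/3)·(7) + (1/3)·(19/2) + (1/3)·(9/2) = 7.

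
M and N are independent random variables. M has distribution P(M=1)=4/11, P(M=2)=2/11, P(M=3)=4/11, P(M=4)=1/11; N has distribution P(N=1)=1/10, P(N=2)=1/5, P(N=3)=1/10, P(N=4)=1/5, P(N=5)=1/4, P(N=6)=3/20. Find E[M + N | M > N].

P(M > N) = 9/55.
Summing (M+N)·P(x,y) over outcomes with M > N gives 43/55.
E[M + N | M > N] = (43/55) / (9/55) = 43/9.

43/9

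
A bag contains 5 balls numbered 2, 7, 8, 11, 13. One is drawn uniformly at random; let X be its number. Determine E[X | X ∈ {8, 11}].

19/2

P(X ∈ {8, 11}) = 2/5.
Σ over the event: 8·1/5 + 11·1/5 = 19/5.
E[X | X ∈ {8, 11}] = (19/5) / (2/5) = 19/2.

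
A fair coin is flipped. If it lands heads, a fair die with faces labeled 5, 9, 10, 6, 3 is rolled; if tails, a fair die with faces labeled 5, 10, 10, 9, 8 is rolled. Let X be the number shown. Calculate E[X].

E[X | heads] = (5+9+10+6+3)/5 = 33/5.
E[X | tails] = (5+10+10+9+8)/5 = 42/5.
By the law of total expectation,
E[X] = (1/2)·(33/5) + (1/2)·(42/5) = 15/2.

15/2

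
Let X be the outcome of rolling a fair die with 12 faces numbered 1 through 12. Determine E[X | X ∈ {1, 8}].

P(X ∈ {1, 8}) = 1/6.
Σ over the event: 1·1/12 + 8·1/12 = 3/4.
E[X | X ∈ {1, 8}] = (3/4) / (1/6) = 9/2.

9/2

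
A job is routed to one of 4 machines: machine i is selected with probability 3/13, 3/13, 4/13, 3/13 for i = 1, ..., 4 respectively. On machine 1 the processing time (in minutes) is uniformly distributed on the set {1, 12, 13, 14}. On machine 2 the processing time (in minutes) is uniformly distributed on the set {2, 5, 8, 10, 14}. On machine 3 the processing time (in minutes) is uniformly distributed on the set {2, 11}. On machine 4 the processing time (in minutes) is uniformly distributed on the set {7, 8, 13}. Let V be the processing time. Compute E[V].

E[V | machine 1] = (1+12+13+14)/4 = 10.
E[V | machine 2] = (2+5+8+10+14)/5 = 39/5.
E[V | machine 3] = (2+11)/2 = 13/2.
E[V | machine 4] = (7+8+13)/3 = 28/3.
By the law of total expectation,
E[V] = (3/13)·(10) + (3/13)·(39/5) + (4/13)·(13/2) + (3/13)·(28/3) = 537/65.

537/65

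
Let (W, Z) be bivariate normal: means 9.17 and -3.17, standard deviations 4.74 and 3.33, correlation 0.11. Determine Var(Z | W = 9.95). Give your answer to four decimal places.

10.9547

The conditional variance in a bivariate normal is σ_Z²(1 − ρ²), independent of x.
Var(Z | W=9.95) = (3.33)²·(1 − (0.11)²) = 11.0889·0.9879 = 10.9547.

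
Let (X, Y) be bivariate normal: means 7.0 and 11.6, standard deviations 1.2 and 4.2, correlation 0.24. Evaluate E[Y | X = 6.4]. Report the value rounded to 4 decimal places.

11.0960

For a bivariate normal, E[Y | X=x] = μ_Y + ρ·(σ_Y/σ_X)·(x − μ_X).
E[Y | X=6.4] = 11.6 + (0.24)·(4.2/1.2)·(6.4 − (7.0)) = 11.6 + (0.84)·(-0.6) = 11.0960.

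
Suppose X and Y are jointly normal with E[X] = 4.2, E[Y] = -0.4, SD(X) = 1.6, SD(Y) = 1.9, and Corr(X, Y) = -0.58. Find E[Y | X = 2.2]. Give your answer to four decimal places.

0.9775

E[Y | X=x] = μ_Y + ρ(σ_Y/σ_X)(x − μ_X) for jointly normal variables.
E[Y | X=2.2] = -0.4 + (-0.58)·(1.9/1.6)·(2.2 − (4.2)) = -0.4 + (-0.68875)·(-2) = 0.9775.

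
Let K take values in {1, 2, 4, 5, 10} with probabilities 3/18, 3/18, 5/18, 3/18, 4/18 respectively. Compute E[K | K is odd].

P(K is odd) = 1/3.
Σ over the event: 1·1/6 + 5·1/6 = 1.
E[K | K is odd] = (1) / (1/3) = 3.

3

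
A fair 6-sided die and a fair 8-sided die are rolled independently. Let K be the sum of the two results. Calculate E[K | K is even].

8

P(K is even) = 1/2.
Σ over the event: 2·1/48 + 4·1/16 + 6·5/48 + 8·1/8 + 10·5/48 + 12·1/16 + 14·1/48 = 4.
E[K | K is even] = (4) / (1/2) = 8.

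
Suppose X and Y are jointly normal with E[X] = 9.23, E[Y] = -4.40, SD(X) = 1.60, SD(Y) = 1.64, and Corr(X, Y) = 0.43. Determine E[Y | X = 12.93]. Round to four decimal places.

For a bivariate normal, E[Y | X=x] = μ_Y + ρ·(σ_Y/σ_X)·(x − μ_X).
E[Y | X=12.93] = -4.40 + (0.43)·(1.64/1.60)·(12.93 − (9.23)) = -4.40 + (0.44075)·(3.7) = -2.7692.

-2.7692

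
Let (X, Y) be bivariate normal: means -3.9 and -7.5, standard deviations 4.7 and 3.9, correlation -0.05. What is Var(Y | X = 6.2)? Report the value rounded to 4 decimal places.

15.1720

Var(Y | X=x) = (1 − ρ²)·σ_Y².
Var(Y | X=6.2) = (3.9)²·(1 − (-0.05)²) = 15.21·0.9975 = 15.1720.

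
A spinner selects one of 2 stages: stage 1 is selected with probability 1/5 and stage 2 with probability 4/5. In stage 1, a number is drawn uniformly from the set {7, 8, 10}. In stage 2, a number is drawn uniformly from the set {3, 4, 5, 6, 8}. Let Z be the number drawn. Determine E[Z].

E[Z | stage 1] = (7+8+10)/3 = 25/3.
E[Z | stage 2] = (3+4+5+6+8)/5 = 26/5.
E[Z] = (1/5)·(25/3) + (4/5)·(26/5) = 437/75.

437/75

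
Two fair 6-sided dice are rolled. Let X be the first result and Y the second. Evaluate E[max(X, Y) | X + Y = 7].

P(X + Y = 7) = 1/6.
Summing max(X,Y)·P(x,y) over outcomes with X + Y = 7 gives 5/6.
E[max(X, Y) | X + Y = 7] = (5/6) / (1/6) = 5.

5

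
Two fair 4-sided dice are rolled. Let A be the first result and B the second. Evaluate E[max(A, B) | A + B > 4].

37/10

Outcomes with A + B > 4: (1,4), (2,3), (2,4), (3,2), (3,3), (3,4), (4,1), (4,2), (4,3), (4,4), each with probability 1/16.
E[max(A, B) | A + B > 4] = (4 + 3 + 4 + 3 + 3 + 4 + 4 + 4 + 4 + 4) / 10 = 37/10.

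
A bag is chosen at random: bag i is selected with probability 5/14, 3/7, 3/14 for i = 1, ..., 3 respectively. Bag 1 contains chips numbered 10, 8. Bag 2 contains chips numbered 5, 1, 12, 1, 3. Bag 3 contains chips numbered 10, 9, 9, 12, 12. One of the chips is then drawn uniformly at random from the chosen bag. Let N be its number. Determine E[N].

E[N | bag 1] = (10+8)/2 = 9.
E[N | bag 2] = (5+1+12+1+3)/5 = 22/5.
E[N | bag 3] = (10+9+9+12+12)/5 = 52/5.
By the law of total expectation,
E[N] = (5/14)·(9) + (3/7)·(22/5) + (3/14)·(52/5) = 513/70.

513/70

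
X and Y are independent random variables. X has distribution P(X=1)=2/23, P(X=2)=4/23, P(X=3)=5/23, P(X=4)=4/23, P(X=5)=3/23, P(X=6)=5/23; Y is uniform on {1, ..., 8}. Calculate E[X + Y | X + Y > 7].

1106/109

P(X + Y > 7) = 109/184.
Summing (X+Y)·P(x,y) over outcomes with X + Y > 7 gives 553/92.
E[X + Y | X + Y > 7] = (553/92) / (109/184) = 1106/109.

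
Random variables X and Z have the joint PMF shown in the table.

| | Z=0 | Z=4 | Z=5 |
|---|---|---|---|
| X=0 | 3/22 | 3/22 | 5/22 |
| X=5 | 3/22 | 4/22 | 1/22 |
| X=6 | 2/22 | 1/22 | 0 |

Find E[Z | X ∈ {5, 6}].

25/11

P(X ∈ {5, 6}) = 1/2.
Σ Z·P over the event = 0·(3/22) + 4·(4/22) + 5·(1/22) + 0·(2/22) + 4·(1/22) = 25/22.
E[Z | X ∈ {5, 6}] = (25/22) / (1/2) = 25/11.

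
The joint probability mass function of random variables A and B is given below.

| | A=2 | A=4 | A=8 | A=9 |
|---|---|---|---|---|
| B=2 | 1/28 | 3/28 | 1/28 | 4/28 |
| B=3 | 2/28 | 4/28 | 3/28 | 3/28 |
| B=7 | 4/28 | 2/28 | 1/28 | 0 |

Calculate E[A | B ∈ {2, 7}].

P(B ∈ {2, 7}) = 4/7.
Σ A·P over the event = 2·(1/28) + 2·(4/28) + 4·(3/28) + 4·(2/28) + 8·(1/28) + 8·(1/28) + 9·(4/28) = 41/14.
E[A | B ∈ {2, 7}] = (41/14) / (4/7) = 41/8.

41/8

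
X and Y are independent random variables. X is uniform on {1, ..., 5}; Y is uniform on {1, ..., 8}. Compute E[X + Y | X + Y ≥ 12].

P(X + Y ≥ 12) = 3/40.
Summing (X+Y)·P(x,y) over outcomes with X + Y ≥ 12 gives 37/40.
E[X + Y | X + Y ≥ 12] = (37/40) / (3/40) = 37/3.

37/3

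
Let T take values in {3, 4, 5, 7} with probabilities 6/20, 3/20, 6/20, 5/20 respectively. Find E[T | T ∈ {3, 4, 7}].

P(T ∈ {3, 4, 7}) = 7/10.
Σ over the event: 3·3/10 + 4·3/20 + 7·1/4 = 13/4.
E[T | T ∈ {3, 4, 7}] = (13/4) / (7/10) = 65/14.

65/14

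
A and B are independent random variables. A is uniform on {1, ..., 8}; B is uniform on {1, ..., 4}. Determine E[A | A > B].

62/11

P(A > B) = 11/16.
Summing A·P(x,y) over outcomes with A > B gives 31/8.
E[A | A > B] = (31/8) / (11/16) = 62/11.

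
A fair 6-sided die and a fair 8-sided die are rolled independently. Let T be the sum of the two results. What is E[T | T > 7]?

P(T > 7) = 9/16.
Σ over the event: 8·1/8 + 9·1/8 + 10·5/48 + 11·1/12 + 12·1/16 + 13·1/24 + 14·1/48 = 17/3.
E[T | T > 7] = (17/3) / (9/16) = 272/27.

272/27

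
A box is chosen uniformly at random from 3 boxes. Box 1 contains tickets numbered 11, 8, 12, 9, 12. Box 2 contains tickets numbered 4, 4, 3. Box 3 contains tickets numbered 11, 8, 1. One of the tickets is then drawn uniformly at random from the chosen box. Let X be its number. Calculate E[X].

311/45

E[X | box 1] = (11+8+12+9+12)/5 = 52/5.
E[X | box 2] = (4+4+3)/3 = 11/3.
E[X | box 3] = (11+8+1)/3 = 20/3.
E[X] = (1/3)·(52/5) + (1/3)·(11/3) + (1/3)·(20/3) = 311/45.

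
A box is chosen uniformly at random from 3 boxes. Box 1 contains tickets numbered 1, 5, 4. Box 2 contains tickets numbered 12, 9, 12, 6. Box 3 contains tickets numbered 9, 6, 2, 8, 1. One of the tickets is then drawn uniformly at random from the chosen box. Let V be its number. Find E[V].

E[V | box 1] = (1+5+4)/3 = 10/3.
E[V | box 2] = (12+9+12+6)/4 = 39/4.
E[V | box 3] = (9+6+2+8+1)/5 = 26/5.
E[V] = (1/3)·(10/3) + (1/3)·(39/4) + (1/3)·(26/5) = 1097/180.

1097/180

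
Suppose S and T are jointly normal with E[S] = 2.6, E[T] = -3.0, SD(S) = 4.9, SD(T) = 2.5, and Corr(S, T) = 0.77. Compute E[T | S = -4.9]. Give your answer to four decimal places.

For a bivariate normal, E[T | S=x] = μ_T + ρ·(σ_T/σ_S)·(x − μ_S).
E[T | S=-4.9] = -3.0 + (0.77)·(2.5/4.9)·(-4.9 − (2.6)) = -3.0 + (0.392857)·(-7.5) = -5.9464.

-5.9464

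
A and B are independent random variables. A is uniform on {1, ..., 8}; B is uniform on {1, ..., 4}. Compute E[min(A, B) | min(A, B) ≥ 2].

59/21

P(min(A, B) ≥ 2) = 21/32.
Summing min(A,B)·P(x,y) over outcomes with min(A, B) ≥ 2 gives 59/32.
E[min(A, B) | min(A, B) ≥ 2] = (59/32) / (21/32) = 59/21.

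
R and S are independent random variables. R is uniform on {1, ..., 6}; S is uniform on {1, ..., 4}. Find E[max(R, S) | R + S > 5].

P(R + S > 5) = 7/12.
Summing max(R,S)·P(x,y) over outcomes with R + S > 5 gives 67/24.
E[max(R, S) | R + S > 5] = (67/24) / (7/12) = 67/14.

67/14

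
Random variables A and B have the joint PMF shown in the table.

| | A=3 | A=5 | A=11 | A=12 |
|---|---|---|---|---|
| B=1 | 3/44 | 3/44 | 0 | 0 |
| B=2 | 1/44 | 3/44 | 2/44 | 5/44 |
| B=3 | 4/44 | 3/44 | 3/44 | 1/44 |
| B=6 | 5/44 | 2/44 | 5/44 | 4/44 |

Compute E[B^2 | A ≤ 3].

P(A ≤ 3) = 13/44.
Summing B^2·P(A=x,B=y) over the conditioning event gives 223/44.
E[B^2 | A ≤ 3] = (223/44) / (13/44) = 223/13.

223/13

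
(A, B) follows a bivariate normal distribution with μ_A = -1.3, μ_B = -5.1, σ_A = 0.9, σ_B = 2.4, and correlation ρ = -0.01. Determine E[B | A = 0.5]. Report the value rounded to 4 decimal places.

E[B | A=x] = μ_B + ρ(σ_B/σ_A)(x − μ_A) for jointly normal variables.
E[B | A=0.5] = -5.1 + (-0.01)·(2.4/0.9)·(0.5 − (-1.3)) = -5.1 + (-0.026667)·(1.8) = -5.1480.

-5.1480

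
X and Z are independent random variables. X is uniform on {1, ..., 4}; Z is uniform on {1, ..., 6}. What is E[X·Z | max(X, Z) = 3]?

Outcomes with max(X, Z) = 3: (1,3), (2,3), (3,1), (3,2), (3,3), each with probability 1/24.
E[X·Z | max(X, Z) = 3] = (3 + 6 + 3 + 6 + 9) / 5 = 27/5.

27/5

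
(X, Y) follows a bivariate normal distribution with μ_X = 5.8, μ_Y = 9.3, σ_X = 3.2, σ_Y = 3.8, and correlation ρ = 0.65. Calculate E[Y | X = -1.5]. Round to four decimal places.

3.6653

For a bivariate normal, E[Y | X=x] = μ_Y + ρ·(σ_Y/σ_X)·(x − μ_X).
E[Y | X=-1.5] = 9.3 + (0.65)·(3.8/3.2)·(-1.5 − (5.8)) = 9.3 + (0.77187)·(-7.3) = 3.6653.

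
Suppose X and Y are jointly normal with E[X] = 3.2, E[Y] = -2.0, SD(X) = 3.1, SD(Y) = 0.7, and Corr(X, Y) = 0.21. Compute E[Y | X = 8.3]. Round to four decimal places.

-1.7582

For a bivariate normal, E[Y | X=x] = μ_Y + ρ·(σ_Y/σ_X)·(x − μ_X).
E[Y | X=8.3] = -2.0 + (0.21)·(0.7/3.1)·(8.3 − (3.2)) = -2.0 + (0.047419)·(5.1) = -1.7582.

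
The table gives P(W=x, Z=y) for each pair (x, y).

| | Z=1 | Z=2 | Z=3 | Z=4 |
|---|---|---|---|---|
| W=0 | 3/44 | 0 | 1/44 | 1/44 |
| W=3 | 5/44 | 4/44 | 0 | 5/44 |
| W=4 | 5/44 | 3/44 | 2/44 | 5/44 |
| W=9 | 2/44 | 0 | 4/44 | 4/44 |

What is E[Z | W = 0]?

2

P(W = 0) = 5/44.
Σ Z·P over the event = 1·(3/44) + 3·(1/44) + 4·(1/44) = 5/22.
E[Z | W = 0] = (5/22) / (5/44) = 2.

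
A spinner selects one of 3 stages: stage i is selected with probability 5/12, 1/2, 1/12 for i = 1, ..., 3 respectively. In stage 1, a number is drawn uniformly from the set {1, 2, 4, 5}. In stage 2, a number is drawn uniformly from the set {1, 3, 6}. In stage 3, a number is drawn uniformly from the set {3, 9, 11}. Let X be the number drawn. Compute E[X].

E[X | stage 1] = (1+2+4+5)/4 = 3.
E[X | stage 2] = (1+3+6)/3 = 10/3.
E[X | stage 3] = (3+9+11)/3 = 23/3.
By the law of total expectation,
E[X] = (5/12)·(3) + (1/2)·(10/3) + (1/12)·(23/3) = 32/9.

32/9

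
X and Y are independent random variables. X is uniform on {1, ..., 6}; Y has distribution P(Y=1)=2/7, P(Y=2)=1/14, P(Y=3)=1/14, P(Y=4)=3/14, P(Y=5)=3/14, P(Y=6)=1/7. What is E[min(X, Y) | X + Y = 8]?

3

P(X + Y = 8) = 5/42.
Summing min(X,Y)·P(x,y) over outcomes with X + Y = 8 gives 5/14.
E[min(X, Y) | X + Y = 8] = (5/14) / (5/42) = 3.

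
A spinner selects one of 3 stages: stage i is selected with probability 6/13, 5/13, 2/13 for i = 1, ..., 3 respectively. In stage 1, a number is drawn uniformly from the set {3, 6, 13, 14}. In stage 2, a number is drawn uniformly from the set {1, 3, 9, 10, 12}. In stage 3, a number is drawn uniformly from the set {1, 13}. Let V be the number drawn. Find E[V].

E[V | stage 1] = (3+6+13+14)/4 = 9.
E[V | stage 2] = (1+3+9+10+12)/5 = 7.
E[V | stage 3] = (1+13)/2 = 7.
By the law of total expectation,
E[V] = (6/13)·(9) + (5/13)·(7) + (2/13)·(7) = 103/13.

103/13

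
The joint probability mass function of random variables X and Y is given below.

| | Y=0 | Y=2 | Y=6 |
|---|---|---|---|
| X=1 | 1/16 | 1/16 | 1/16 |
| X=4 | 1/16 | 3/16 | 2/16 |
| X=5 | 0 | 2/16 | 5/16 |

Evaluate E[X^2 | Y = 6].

P(Y = 6) = 1/2.
Σ X^2·P over the event = 1·(1/16) + 16·(2/16) + 25·(5/16) = 79/8.
E[X^2 | Y = 6] = (79/8) / (1/2) = 79/4.

79/4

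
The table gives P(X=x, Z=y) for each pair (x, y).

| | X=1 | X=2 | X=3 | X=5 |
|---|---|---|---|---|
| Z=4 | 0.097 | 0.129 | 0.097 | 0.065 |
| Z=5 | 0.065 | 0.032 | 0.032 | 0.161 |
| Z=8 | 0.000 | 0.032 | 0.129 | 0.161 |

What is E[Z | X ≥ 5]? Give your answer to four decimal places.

6.0801

P(X ≥ 5) = 0.387.
Σ Z·P over the event = 4·(0.065) + 5·(0.161) + 8·(0.161) = 2.353.
E[Z | X ≥ 5] = (2.353) / (0.387) = 6.0801.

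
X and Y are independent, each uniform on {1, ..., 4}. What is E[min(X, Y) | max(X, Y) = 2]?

4/3

P(max(X, Y) = 2) = 3/16.
Summing min(X,Y)·P(x,y) over outcomes with max(X, Y) = 2 gives 1/4.
E[min(X, Y) | max(X, Y) = 2] = (1/4) / (3/16) = 4/3.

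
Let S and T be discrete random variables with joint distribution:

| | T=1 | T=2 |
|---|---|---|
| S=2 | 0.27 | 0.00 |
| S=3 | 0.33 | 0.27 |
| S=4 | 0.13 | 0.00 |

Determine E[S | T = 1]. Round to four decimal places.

2.8082

P(T = 1) = 0.73.
Σ S·P over the event = 2·(0.27) + 3·(0.33) + 4·(0.13) = 2.05.
E[S | T = 1] = (2.05) / (0.73) = 2.8082.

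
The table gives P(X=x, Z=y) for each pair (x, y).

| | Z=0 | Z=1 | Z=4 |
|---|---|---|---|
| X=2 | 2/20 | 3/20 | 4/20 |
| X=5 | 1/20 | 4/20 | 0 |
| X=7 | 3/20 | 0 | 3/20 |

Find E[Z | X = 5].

P(X = 5) = 1/4.
Σ Z·P over the event = 0·(1/20) + 1·(4/20) = 1/5.
E[Z | X = 5] = (1/5) / (1/4) = 4/5.

4/5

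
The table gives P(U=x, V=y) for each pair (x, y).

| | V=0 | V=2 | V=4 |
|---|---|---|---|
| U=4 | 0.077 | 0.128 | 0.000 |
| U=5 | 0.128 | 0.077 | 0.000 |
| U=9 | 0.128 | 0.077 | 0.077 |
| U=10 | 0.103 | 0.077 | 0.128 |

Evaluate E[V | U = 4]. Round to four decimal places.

P(U = 4) = 0.205.
Σ V·P over the event = 0·(0.077) + 2·(0.128) = 0.256.
E[V | U = 4] = (0.256) / (0.205) = 1.2488.

1.2488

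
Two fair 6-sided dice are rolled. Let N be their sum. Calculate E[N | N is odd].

7

P(N is odd) = 1/2.
Σ over the event: 3·1/18 + 5·1/9 + 7·1/6 + 9·1/9 + 11·1/18 = 7/2.
E[N | N is odd] = (7/2) / (1/2) = 7.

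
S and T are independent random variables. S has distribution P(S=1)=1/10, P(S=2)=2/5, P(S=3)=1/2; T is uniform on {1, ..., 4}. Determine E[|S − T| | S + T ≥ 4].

P(S + T ≥ 4) = 17/20.
Summing |S−T|·P(x,y) over outcomes with S + T ≥ 4 gives 37/40.
E[|S − T| | S + T ≥ 4] = (37/40) / (17/20) = 37/34.

37/34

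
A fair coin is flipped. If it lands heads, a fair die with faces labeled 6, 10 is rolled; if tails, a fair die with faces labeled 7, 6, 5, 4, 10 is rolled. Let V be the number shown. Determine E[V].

36/5

E[V | heads] = (6+10)/2 = 8.
E[V | tails] = (7+6+5+4+10)/5 = 32/5.
E[V] = (1/2)·(8) + (1/2)·(32/5) = 36/5.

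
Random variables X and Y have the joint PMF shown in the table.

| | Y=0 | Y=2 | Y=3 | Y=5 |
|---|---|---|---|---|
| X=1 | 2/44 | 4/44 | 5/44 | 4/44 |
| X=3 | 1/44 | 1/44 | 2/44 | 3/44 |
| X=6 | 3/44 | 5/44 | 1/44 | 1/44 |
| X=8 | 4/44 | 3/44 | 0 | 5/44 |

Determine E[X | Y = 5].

P(Y = 5) = 13/44.
Summing X·P(X=x,Y=y) over the conditioning event gives 59/44.
E[X | Y = 5] = (59/44) / (13/44) = 59/13.

59/13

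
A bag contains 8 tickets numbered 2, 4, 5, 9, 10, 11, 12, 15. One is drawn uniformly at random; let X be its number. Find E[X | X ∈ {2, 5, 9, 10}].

P(X ∈ {2, 5, 9, 10}) = 1/2.
Σ over the event: 2·1/8 + 5·1/8 + 9·1/8 + 10·1/8 = 13/4.
E[X | X ∈ {2, 5, 9, 10}] = (13/4) / (1/2) = 13/2.

13/2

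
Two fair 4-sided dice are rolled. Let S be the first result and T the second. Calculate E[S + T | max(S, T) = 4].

44/7

P(max(S, T) = 4) = 7/16.
Summing (S+T)·P(x,y) over outcomes with max(S, T) = 4 gives 11/4.
E[S + T | max(S, T) = 4] = (11/4) / (7/16) = 44/7.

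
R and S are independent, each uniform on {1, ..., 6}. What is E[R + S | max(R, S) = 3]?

Outcomes with max(R, S) = 3: (1,3), (2,3), (3,1), (3,2), (3,3), each with probability 1/36.
E[R + S | max(R, S) = 3] = (4 + 5 + 4 + 5 + 6) / 5 = 24/5.

24/5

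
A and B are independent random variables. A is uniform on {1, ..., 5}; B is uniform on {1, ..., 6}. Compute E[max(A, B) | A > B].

Outcomes with A > B: (2,1), (3,1), (3,2), (4,1), (4,2), (4,3), (5,1), (5,2), (5,3), (5,4), each with probability 1/30.
E[max(A, B) | A > B] = (2 + 3 + 3 + 4 + 4 + 4 + 5 + 5 + 5 + 5) / 10 = 4.

4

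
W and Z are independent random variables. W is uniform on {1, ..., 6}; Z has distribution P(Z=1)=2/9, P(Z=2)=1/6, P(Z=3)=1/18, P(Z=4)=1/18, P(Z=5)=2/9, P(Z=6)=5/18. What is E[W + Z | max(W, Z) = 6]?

400/43

P(max(W, Z) = 6) = 43/108.
Summing (W+Z)·P(x,y) over outcomes with max(W, Z) = 6 gives 100/27.
E[W + Z | max(W, Z) = 6] = (100/27) / (43/108) = 400/43.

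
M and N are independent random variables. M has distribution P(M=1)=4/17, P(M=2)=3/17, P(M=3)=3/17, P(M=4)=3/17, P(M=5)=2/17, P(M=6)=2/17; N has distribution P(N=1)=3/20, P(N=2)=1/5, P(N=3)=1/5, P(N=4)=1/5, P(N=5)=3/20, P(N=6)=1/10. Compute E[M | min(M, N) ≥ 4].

P(min(M, N) ≥ 4) = 63/340.
Summing M·P(x,y) over outcomes with min(M, N) ≥ 4 gives 9/10.
E[M | min(M, N) ≥ 4] = (9/10) / (63/340) = 34/7.

34/7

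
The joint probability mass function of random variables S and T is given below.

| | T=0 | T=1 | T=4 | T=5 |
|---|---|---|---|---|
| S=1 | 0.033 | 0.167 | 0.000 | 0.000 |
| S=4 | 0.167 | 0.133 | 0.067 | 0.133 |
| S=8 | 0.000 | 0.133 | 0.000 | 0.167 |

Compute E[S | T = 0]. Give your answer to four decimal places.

P(T = 0) = 0.200.
Σ S·P over the event = 1·(0.033) + 4·(0.167) = 0.701.
E[S | T = 0] = (0.701) / (0.200) = 3.5050.

3.5050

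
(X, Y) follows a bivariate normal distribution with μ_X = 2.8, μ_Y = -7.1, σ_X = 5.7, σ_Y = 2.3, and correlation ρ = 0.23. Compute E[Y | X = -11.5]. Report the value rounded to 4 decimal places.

-8.4271

For a bivariate normal, E[Y | X=x] = μ_Y + ρ·(σ_Y/σ_X)·(x − μ_X).
E[Y | X=-11.5] = -7.1 + (0.23)·(2.3/5.7)·(-11.5 − (2.8)) = -7.1 + (0.092807)·(-14.3) = -8.4271.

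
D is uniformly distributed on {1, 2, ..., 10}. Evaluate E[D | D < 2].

1

Given D < 2, D is equally likely to be any of {1}.
E[D | D < 2] = (1) / 1 = 1.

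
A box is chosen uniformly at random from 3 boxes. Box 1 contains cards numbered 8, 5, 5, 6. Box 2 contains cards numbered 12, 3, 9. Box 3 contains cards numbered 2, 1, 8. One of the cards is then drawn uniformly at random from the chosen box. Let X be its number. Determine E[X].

53/9

E[X | box 1] = (8+5+5+6)/4 = 6.
E[X | box 2] = (12+3+9)/3 = 8.
E[X | box 3] = (2+1+8)/3 = 11/3.
E[X] = (1/3)·(6) + (1/3)·(8) + (1/3)·(11/3) = 53/9.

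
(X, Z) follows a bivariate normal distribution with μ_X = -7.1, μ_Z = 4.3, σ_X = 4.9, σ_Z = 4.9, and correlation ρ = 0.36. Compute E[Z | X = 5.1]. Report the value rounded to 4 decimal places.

8.6920

For a bivariate normal, E[Z | X=x] = μ_Z + ρ·(σ_Z/σ_X)·(x − μ_X).
E[Z | X=5.1] = 4.3 + (0.36)·(4.9/4.9)·(5.1 − (-7.1)) = 4.3 + (0.36)·(12.2) = 8.6920.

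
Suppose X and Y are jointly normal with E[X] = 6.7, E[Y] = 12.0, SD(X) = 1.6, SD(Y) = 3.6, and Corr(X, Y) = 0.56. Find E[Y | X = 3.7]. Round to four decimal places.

E[Y | X=x] = μ_Y + ρ(σ_Y/σ_X)(x − μ_X) for jointly normal variables.
E[Y | X=3.7] = 12.0 + (0.56)·(3.6/1.6)·(3.7 − (6.7)) = 12.0 + (1.26)·(-3) = 8.2200.

8.2200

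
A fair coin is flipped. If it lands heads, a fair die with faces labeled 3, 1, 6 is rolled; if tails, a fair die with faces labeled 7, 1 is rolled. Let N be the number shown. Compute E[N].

E[N | heads] = (3+1+6)/3 = 10/3.
E[N | tails] = (7+1)/2 = 4.
E[N] = (1/2)·(10/3) + (1/2)·(4) = 11/3.

11/3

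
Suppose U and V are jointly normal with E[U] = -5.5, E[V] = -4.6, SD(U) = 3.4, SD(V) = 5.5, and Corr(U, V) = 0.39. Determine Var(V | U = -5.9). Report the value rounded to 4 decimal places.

25.6490

For a bivariate normal, Var(V | U=x) = σ_V²(1 − ρ²).
Var(V | U=-5.9) = (5.5)²·(1 − (0.39)²) = 30.25·0.8479 = 25.6490.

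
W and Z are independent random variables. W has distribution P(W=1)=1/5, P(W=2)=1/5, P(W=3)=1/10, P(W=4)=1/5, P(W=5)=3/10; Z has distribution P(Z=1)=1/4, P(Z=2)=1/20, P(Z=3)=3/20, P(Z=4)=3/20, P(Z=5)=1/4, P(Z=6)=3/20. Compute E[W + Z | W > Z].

P(W > Z) = 7/20.
Summing (W+Z)·P(x,y) over outcomes with W > Z gives 423/200.
E[W + Z | W > Z] = (423/200) / (7/20) = 423/70.

423/70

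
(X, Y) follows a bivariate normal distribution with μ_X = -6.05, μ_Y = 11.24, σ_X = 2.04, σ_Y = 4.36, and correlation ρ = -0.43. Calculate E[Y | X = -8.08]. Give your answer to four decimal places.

13.1056

For a bivariate normal, E[Y | X=x] = μ_Y + ρ·(σ_Y/σ_X)·(x − μ_X).
E[Y | X=-8.08] = 11.24 + (-0.43)·(4.36/2.04)·(-8.08 − (-6.05)) = 11.24 + (-0.91902)·(-2.03) = 13.1056.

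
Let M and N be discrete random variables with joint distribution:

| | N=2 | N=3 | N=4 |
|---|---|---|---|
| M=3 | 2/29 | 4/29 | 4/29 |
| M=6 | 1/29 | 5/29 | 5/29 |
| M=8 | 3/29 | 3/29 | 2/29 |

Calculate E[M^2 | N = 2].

P(N = 2) = 6/29.
Σ M^2·P over the event = 9·(2/29) + 36·(1/29) + 64·(3/29) = 246/29.
E[M^2 | N = 2] = (246/29) / (6/29) = 41.

41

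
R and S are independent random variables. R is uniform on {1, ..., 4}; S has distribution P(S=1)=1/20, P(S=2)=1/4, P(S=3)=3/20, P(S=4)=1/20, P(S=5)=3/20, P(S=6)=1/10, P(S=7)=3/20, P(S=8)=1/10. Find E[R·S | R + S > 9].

339/14

P(R + S > 9) = 7/40.
Summing RS·P(x,y) over outcomes with R + S > 9 gives 339/80.
E[R·S | R + S > 9] = (339/80) / (7/40) = 339/14.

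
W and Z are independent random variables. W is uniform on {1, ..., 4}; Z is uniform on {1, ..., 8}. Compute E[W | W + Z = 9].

5/2

P(W + Z = 9) = 1/8.
Summing W·P(x,y) over outcomes with W + Z = 9 gives 5/16.
E[W | W + Z = 9] = (5/16) / (1/8) = 5/2.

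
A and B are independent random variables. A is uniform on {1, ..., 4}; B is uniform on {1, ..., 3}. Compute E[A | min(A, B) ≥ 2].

Outcomes with min(A, B) ≥ 2: (2,2), (2,3), (3,2), (3,3), (4,2), (4,3), each with probability 1/12.
E[A | min(A, B) ≥ 2] = (2 + 2 + 3 + 3 + 4 + 4) / 6 = 3.

3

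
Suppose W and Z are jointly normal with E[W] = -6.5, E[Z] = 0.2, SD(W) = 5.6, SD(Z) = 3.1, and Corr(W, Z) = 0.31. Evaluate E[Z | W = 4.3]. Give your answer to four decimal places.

E[Z | W=x] = μ_Z + ρ(σ_Z/σ_W)(x − μ_W) for jointly normal variables.
E[Z | W=4.3] = 0.2 + (0.31)·(3.1/5.6)·(4.3 − (-6.5)) = 0.2 + (0.17161)·(10.8) = 2.0534.

2.0534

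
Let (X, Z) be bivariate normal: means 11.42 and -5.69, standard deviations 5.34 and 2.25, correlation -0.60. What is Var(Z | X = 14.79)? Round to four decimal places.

3.2400

The conditional variance in a bivariate normal is σ_Z²(1 − ρ²), independent of x.
Var(Z | X=14.79) = (2.25)²·(1 − (-0.60)²) = 5.0625·0.64 = 3.2400.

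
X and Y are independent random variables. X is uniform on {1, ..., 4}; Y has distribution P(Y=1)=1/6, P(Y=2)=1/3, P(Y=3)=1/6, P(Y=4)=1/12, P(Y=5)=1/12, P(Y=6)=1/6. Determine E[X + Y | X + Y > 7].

P(X + Y > 7) = 3/16.
Summing (X+Y)·P(x,y) over outcomes with X + Y > 7 gives 79/48.
E[X + Y | X + Y > 7] = (79/48) / (3/16) = 79/9.

79/9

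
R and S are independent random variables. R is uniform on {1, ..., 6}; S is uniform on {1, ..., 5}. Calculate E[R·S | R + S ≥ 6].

14

P(R + S ≥ 6) = 2/3.
Summing RS·P(x,y) over outcomes with R + S ≥ 6 gives 28/3.
E[R·S | R + S ≥ 6] = (28/3) / (2/3) = 14.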